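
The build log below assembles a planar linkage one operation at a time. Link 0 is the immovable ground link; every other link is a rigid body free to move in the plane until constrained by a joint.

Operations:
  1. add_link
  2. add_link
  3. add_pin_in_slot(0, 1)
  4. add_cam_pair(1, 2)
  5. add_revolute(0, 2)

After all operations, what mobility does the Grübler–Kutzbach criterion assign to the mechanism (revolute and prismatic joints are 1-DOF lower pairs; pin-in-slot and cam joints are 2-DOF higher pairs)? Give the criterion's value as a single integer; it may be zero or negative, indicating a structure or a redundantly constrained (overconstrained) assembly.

M = 2

ground; <1,0,0>
#1 <2,0,0>
#2 <3,0,0>
PS:0↔1 J2 <3,0,1>
C:1↔2 J2 <3,0,2>
R:0↔2 J1 <3,1,2>
3×2 − 2×1 − 1×2 = 2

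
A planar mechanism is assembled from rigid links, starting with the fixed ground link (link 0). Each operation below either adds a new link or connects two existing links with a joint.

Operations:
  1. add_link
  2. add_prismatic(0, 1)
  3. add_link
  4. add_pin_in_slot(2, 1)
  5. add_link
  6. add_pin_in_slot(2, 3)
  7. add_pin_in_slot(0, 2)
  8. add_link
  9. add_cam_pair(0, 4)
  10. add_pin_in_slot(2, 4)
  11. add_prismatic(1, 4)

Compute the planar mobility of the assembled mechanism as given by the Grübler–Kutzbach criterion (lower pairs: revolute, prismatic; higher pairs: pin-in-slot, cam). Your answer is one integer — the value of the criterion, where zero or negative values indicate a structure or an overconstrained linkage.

M = 3

[1;0;0] (link 0 is ground)
L+ [2;0;0]
P(0,1)∈J1 [2;1;0]
L+ [3;1;0]
PS(2,1)∈J2 [3;1;1]
L+ [4;1;1]
PS(2,3)∈J2 [4;1;2]
PS(0,2)∈J2 [4;1;3]
L+ [5;1;3]
C(0,4)∈J2 [5;1;4]
PS(2,4)∈J2 [5;1;5]
P(1,4)∈J1 [5;2;5]
mobility = 12 − 4 − 5 = 3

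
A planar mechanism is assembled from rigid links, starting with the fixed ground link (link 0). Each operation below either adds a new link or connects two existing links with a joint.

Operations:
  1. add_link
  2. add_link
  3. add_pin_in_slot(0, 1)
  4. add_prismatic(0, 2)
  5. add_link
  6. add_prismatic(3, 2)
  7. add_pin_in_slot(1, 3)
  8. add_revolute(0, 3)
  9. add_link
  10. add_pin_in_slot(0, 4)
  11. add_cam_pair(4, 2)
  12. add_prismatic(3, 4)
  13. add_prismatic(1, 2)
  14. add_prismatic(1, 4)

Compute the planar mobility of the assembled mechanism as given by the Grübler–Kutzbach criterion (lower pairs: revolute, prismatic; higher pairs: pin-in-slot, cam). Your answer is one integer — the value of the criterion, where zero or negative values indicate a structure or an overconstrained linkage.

ground; <1,0,0>
#1 <2,0,0>
#2 <3,0,0>
PS:0↔1 J2 <3,0,1>
P:0↔2 J1 <3,1,1>
#3 <4,1,1>
P:3↔2 J1 <4,2,1>
PS:1↔3 J2 <4,2,2>
R:0↔3 J1 <4,3,2>
#4 <5,3,2>
PS:0↔4 J2 <5,3,3>
C:4↔2 J2 <5,3,4>
P:3↔4 J1 <5,4,4>
P:1↔2 J1 <5,5,4>
P:1↔4 J1 <5,6,4>
3×4 − 2×6 − 1×4 = -4

M = -4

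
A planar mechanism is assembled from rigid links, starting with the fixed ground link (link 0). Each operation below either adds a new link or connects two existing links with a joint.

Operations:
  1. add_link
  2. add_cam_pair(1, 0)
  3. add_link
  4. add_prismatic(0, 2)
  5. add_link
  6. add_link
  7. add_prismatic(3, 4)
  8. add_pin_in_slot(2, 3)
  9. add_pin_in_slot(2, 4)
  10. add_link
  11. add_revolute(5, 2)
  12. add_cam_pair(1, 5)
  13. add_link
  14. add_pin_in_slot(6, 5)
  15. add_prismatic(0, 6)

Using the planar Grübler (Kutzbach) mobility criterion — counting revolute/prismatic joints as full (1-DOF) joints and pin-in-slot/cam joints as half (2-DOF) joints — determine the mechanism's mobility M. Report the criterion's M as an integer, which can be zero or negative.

L=1 J1=0 J2=0
add link → L=2 J1=0 J2=0
C@1,0 dof=2 J2 → L=2 J1=0 J2=1
add link → L=3 J1=0 J2=1
P@0,2 dof=1 J1 → L=3 J1=1 J2=1
add link → L=4 J1=1 J2=1
add link → L=5 J1=1 J2=1
P@3,4 dof=1 J1 → L=5 J1=2 J2=1
PS@2,3 dof=2 J2 → L=5 J1=2 J2=2
PS@2,4 dof=2 J2 → L=5 J1=2 J2=3
add link → L=6 J1=2 J2=3
R@5,2 dof=1 J1 → L=6 J1=3 J2=3
C@1,5 dof=2 J2 → L=6 J1=3 J2=4
add link → L=7 J1=3 J2=4
PS@6,5 dof=2 J2 → L=7 J1=3 J2=5
P@0,6 dof=1 J1 → L=7 J1=4 J2=5
M=3(L−1)−2J1−J2=3·6−2·4−5=5

M = 5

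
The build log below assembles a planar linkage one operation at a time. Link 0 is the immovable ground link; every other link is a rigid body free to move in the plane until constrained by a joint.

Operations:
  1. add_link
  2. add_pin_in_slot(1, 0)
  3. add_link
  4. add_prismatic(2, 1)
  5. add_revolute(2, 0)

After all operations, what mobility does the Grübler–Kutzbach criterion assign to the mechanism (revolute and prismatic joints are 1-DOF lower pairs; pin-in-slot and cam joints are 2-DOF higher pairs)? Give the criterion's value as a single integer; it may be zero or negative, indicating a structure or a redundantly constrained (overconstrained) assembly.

M = 1

L=1 J1=0 J2=0
add link → L=2 J1=0 J2=0
PS@1,0 dof=2 J2 → L=2 J1=0 J2=1
add link → L=3 J1=0 J2=1
P@2,1 dof=1 J1 → L=3 J1=1 J2=1
R@2,0 dof=1 J1 → L=3 J1=2 J2=1
M=3(L−1)−2J1−J2=3·2−2·2−1=1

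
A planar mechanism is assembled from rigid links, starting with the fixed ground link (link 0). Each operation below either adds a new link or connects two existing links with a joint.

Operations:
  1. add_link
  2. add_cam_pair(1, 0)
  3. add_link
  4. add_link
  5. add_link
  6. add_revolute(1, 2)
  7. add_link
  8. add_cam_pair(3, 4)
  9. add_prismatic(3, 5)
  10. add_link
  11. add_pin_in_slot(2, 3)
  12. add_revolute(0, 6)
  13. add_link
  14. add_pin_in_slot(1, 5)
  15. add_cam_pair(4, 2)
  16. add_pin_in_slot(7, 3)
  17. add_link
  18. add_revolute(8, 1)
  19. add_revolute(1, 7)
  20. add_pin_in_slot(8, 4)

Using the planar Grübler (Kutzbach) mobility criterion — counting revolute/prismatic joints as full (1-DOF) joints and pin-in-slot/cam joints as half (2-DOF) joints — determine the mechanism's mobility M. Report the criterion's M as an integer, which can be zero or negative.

(L,J1,J2)=(1,0,0); link0 fixed
link1: (2,0,0)
C 1-0 [J2]: (2,0,1)
link2: (3,0,1)
link3: (4,0,1)
link4: (5,0,1)
R 1-2 [J1]: (5,1,1)
link5: (6,1,1)
C 3-4 [J2]: (6,1,2)
P 3-5 [J1]: (6,2,2)
link6: (7,2,2)
PS 2-3 [J2]: (7,2,3)
R 0-6 [J1]: (7,3,3)
link7: (8,3,3)
PS 1-5 [J2]: (8,3,4)
C 4-2 [J2]: (8,3,5)
PS 7-3 [J2]: (8,3,6)
link8: (9,3,6)
R 8-1 [J1]: (9,4,6)
R 1-7 [J1]: (9,5,6)
PS 8-4 [J2]: (9,5,7)
Grübler: 3·8 − 2·5 − 7 = 7

M = 7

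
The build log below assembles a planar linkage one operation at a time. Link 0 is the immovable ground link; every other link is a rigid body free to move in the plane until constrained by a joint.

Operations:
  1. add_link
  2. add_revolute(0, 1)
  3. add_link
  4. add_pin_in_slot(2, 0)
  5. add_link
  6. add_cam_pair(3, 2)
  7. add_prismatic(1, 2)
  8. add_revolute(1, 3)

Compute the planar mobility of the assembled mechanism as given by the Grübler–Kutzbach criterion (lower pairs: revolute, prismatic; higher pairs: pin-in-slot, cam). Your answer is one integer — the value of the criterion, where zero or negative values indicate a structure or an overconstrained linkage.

L=1 J1=0 J2=0
add link → L=2 J1=0 J2=0
R@0,1 dof=1 J1 → L=2 J1=1 J2=0
add link → L=3 J1=1 J2=0
PS@2,0 dof=2 J2 → L=3 J1=1 J2=1
add link → L=4 J1=1 J2=1
C@3,2 dof=2 J2 → L=4 J1=1 J2=2
P@1,2 dof=1 J1 → L=4 J1=2 J2=2
R@1,3 dof=1 J1 → L=4 J1=3 J2=2
M=3(L−1)−2J1−J2=3·3−2·3−2=1

M = 1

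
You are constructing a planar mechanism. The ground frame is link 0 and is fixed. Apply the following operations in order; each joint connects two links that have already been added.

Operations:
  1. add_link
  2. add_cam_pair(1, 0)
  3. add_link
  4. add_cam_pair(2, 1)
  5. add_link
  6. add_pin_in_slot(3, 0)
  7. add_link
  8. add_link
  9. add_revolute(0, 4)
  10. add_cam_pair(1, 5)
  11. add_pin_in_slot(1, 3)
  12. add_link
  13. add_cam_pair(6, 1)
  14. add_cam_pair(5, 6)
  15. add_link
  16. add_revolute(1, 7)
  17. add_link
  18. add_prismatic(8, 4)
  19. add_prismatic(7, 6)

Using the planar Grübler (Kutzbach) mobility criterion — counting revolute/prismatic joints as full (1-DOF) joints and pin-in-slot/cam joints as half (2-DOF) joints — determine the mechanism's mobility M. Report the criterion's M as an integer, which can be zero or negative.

(L,J1,J2)=(1,0,0); link0 fixed
link1: (2,0,0)
C 1-0 [J2]: (2,0,1)
link2: (3,0,1)
C 2-1 [J2]: (3,0,2)
link3: (4,0,2)
PS 3-0 [J2]: (4,0,3)
link4: (5,0,3)
link5: (6,0,3)
R 0-4 [J1]: (6,1,3)
C 1-5 [J2]: (6,1,4)
PS 1-3 [J2]: (6,1,5)
link6: (7,1,5)
C 6-1 [J2]: (7,1,6)
C 5-6 [J2]: (7,1,7)
link7: (8,1,7)
R 1-7 [J1]: (8,2,7)
link8: (9,2,7)
P 8-4 [J1]: (9,3,7)
P 7-6 [J1]: (9,4,7)
Grübler: 3·8 − 2·4 − 7 = 9

M = 9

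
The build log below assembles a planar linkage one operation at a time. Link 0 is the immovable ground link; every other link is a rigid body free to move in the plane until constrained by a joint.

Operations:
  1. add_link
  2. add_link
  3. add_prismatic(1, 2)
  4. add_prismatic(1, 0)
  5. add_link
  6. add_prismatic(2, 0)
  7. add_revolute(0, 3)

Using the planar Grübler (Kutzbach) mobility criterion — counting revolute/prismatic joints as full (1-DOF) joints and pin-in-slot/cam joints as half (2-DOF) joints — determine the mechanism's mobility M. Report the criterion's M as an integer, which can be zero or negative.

ground; <1,0,0>
#1 <2,0,0>
#2 <3,0,0>
P:1↔2 J1 <3,1,0>
P:1↔0 J1 <3,2,0>
#3 <4,2,0>
P:2↔0 J1 <4,3,0>
R:0↔3 J1 <4,4,0>
3×3 − 2×4 − 1×0 = 1

M = 1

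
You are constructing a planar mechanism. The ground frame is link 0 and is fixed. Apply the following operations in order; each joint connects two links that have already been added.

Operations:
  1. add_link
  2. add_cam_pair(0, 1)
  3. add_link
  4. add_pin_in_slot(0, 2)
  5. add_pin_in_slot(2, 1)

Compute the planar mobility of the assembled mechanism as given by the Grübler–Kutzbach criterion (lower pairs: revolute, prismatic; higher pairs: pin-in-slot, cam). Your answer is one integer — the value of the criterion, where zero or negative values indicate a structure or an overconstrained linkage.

M = 3

ground; <1,0,0>
#1 <2,0,0>
C:0↔1 J2 <2,0,1>
#2 <3,0,1>
PS:0↔2 J2 <3,0,2>
PS:2↔1 J2 <3,0,3>
3×2 − 2×0 − 1×3 = 3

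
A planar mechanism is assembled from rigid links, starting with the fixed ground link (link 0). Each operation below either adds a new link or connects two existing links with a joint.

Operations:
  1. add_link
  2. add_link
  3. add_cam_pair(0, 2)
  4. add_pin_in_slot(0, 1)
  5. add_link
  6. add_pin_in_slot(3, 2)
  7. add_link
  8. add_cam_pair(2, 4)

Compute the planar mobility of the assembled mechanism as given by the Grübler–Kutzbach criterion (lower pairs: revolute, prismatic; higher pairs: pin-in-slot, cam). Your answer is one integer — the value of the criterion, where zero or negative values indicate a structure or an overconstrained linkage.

(L,J1,J2)=(1,0,0); link0 fixed
link1: (2,0,0)
link2: (3,0,0)
C 0-2 [J2]: (3,0,1)
PS 0-1 [J2]: (3,0,2)
link3: (4,0,2)
PS 3-2 [J2]: (4,0,3)
link4: (5,0,3)
C 2-4 [J2]: (5,0,4)
Grübler: 3·4 − 2·0 − 4 = 8

M = 8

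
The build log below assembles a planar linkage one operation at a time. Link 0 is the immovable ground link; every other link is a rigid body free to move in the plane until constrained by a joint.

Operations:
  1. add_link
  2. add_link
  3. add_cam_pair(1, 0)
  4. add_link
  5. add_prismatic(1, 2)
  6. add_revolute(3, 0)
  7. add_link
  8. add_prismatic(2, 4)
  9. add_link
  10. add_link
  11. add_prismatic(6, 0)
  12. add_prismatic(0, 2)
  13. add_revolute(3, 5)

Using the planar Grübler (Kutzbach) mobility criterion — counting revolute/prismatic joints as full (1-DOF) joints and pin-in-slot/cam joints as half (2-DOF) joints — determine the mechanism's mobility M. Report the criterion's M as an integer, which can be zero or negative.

M = 5

(L,J1,J2)=(1,0,0); link0 fixed
link1: (2,0,0)
link2: (3,0,0)
C 1-0 [J2]: (3,0,1)
link3: (4,0,1)
P 1-2 [J1]: (4,1,1)
R 3-0 [J1]: (4,2,1)
link4: (5,2,1)
P 2-4 [J1]: (5,3,1)
link5: (6,3,1)
link6: (7,3,1)
P 6-0 [J1]: (7,4,1)
P 0-2 [J1]: (7,5,1)
R 3-5 [J1]: (7,6,1)
Grübler: 3·6 − 2·6 − 1 = 5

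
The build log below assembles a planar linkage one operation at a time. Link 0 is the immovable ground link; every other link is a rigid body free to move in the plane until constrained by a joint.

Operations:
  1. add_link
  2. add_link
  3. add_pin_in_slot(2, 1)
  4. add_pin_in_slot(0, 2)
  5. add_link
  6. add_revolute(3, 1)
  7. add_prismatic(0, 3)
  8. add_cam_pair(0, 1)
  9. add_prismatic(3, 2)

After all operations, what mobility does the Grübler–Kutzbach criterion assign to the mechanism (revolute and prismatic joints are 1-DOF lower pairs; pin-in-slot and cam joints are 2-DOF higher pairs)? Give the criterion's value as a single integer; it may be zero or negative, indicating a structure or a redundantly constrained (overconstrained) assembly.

ground; <1,0,0>
#1 <2,0,0>
#2 <3,0,0>
PS:2↔1 J2 <3,0,1>
PS:0↔2 J2 <3,0,2>
#3 <4,0,2>
R:3↔1 J1 <4,1,2>
P:0↔3 J1 <4,2,2>
C:0↔1 J2 <4,2,3>
P:3↔2 J1 <4,3,3>
3×3 − 2×3 − 1×3 = 0

M = 0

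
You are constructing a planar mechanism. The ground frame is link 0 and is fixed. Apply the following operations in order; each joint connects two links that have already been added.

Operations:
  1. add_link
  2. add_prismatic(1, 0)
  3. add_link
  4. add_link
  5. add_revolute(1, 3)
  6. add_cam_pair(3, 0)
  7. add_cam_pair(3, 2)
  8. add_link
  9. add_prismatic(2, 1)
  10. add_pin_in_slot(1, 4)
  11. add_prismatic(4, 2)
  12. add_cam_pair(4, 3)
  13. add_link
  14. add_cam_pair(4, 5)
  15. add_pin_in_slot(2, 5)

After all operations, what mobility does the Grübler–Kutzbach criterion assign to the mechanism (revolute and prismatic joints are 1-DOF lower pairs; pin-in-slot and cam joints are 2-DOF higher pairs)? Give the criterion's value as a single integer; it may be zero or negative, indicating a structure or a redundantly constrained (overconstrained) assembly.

M = 1

[1;0;0] (link 0 is ground)
L+ [2;0;0]
P(1,0)∈J1 [2;1;0]
L+ [3;1;0]
L+ [4;1;0]
R(1,3)∈J1 [4;2;0]
C(3,0)∈J2 [4;2;1]
C(3,2)∈J2 [4;2;2]
L+ [5;2;2]
P(2,1)∈J1 [5;3;2]
PS(1,4)∈J2 [5;3;3]
P(4,2)∈J1 [5;4;3]
C(4,3)∈J2 [5;4;4]
L+ [6;4;4]
C(4,5)∈J2 [6;4;5]
PS(2,5)∈J2 [6;4;6]
mobility = 15 − 8 − 6 = 1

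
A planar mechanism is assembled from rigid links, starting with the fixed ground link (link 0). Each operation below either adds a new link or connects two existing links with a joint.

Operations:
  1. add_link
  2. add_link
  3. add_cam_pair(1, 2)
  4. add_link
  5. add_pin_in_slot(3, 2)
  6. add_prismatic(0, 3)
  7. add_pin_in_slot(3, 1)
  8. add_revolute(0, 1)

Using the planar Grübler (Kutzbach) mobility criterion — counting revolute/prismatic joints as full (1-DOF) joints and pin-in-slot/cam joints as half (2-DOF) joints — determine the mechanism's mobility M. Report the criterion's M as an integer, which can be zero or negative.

ground; <1,0,0>
#1 <2,0,0>
#2 <3,0,0>
C:1↔2 J2 <3,0,1>
#3 <4,0,1>
PS:3↔2 J2 <4,0,2>
P:0↔3 J1 <4,1,2>
PS:3↔1 J2 <4,1,3>
R:0↔1 J1 <4,2,3>
3×3 − 2×2 − 1×3 = 2

M = 2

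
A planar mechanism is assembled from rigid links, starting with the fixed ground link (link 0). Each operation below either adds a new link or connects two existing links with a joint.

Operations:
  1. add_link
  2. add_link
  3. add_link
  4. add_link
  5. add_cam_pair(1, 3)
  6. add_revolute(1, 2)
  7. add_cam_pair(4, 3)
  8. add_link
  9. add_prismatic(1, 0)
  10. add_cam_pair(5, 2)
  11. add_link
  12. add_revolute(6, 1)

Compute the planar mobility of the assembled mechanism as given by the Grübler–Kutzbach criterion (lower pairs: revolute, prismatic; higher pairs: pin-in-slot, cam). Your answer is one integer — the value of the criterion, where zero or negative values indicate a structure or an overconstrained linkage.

ground; <1,0,0>
#1 <2,0,0>
#2 <3,0,0>
#3 <4,0,0>
#4 <5,0,0>
C:1↔3 J2 <5,0,1>
R:1↔2 J1 <5,1,1>
C:4↔3 J2 <5,1,2>
#5 <6,1,2>
P:1↔0 J1 <6,2,2>
C:5↔2 J2 <6,2,3>
#6 <7,2,3>
R:6↔1 J1 <7,3,3>
3×6 − 2×3 − 1×3 = 9

M = 9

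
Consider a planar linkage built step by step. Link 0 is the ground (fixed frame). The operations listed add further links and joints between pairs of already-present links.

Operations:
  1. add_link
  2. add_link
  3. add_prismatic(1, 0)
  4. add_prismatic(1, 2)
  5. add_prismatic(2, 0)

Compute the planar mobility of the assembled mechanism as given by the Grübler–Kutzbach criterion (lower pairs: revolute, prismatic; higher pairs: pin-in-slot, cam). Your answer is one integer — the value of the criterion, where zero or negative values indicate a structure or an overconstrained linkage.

ground; <1,0,0>
#1 <2,0,0>
#2 <3,0,0>
P:1↔0 J1 <3,1,0>
P:1↔2 J1 <3,2,0>
P:2↔0 J1 <3,3,0>
3×2 − 2×3 − 1×0 = 0

M = 0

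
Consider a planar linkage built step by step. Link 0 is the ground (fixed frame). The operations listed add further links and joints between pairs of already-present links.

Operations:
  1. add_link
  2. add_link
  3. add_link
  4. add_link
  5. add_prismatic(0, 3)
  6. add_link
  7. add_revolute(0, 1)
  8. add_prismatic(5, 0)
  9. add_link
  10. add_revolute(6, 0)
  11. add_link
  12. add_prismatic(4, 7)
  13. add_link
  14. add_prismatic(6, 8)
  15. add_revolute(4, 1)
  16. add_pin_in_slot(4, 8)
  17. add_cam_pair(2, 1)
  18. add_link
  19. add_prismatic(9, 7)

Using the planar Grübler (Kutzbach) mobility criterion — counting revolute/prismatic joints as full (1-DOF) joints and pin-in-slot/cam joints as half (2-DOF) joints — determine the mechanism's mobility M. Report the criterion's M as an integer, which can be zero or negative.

link 0 = ground. State L|J1|J2 = 1|0|0
+link1  2|0|0
+link2  3|0|0
+link3  4|0|0
+link4  5|0|0
P(0,3) f=1→J1  5|1|0
+link5  6|1|0
R(0,1) f=1→J1  6|2|0
P(5,0) f=1→J1  6|3|0
+link6  7|3|0
R(6,0) f=1→J1  7|4|0
+link7  8|4|0
P(4,7) f=1→J1  8|5|0
+link8  9|5|0
P(6,8) f=1→J1  9|6|0
R(4,1) f=1→J1  9|7|0
PS(4,8) f=2→J2  9|7|1
C(2,1) f=2→J2  9|7|2
+link9  10|7|2
P(9,7) f=1→J1  10|8|2
M = 3(10−1)−2·8−2 = 27−16−2 = 9

M = 9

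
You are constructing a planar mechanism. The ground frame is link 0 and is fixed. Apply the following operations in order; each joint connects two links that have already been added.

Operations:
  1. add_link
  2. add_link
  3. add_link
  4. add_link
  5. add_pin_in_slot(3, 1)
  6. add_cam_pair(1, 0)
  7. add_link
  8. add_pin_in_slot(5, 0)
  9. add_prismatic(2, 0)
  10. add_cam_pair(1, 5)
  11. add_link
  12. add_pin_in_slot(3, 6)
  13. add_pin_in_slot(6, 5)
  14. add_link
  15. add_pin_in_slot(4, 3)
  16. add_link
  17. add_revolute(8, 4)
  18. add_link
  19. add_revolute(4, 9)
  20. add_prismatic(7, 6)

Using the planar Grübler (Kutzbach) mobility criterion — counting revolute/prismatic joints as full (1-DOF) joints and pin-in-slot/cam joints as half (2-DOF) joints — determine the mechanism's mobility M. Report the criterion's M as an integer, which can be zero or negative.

L=1 J1=0 J2=0
add link → L=2 J1=0 J2=0
add link → L=3 J1=0 J2=0
add link → L=4 J1=0 J2=0
add link → L=5 J1=0 J2=0
PS@3,1 dof=2 J2 → L=5 J1=0 J2=1
C@1,0 dof=2 J2 → L=5 J1=0 J2=2
add link → L=6 J1=0 J2=2
PS@5,0 dof=2 J2 → L=6 J1=0 J2=3
P@2,0 dof=1 J1 → L=6 J1=1 J2=3
C@1,5 dof=2 J2 → L=6 J1=1 J2=4
add link → L=7 J1=1 J2=4
PS@3,6 dof=2 J2 → L=7 J1=1 J2=5
PS@6,5 dof=2 J2 → L=7 J1=1 J2=6
add link → L=8 J1=1 J2=6
PS@4,3 dof=2 J2 → L=8 J1=1 J2=7
add link → L=9 J1=1 J2=7
R@8,4 dof=1 J1 → L=9 J1=2 J2=7
add link → L=10 J1=2 J2=7
R@4,9 dof=1 J1 → L=10 J1=3 J2=7
P@7,6 dof=1 J1 → L=10 J1=4 J2=7
M=3(L−1)−2J1−J2=3·9−2·4−7=12

M = 12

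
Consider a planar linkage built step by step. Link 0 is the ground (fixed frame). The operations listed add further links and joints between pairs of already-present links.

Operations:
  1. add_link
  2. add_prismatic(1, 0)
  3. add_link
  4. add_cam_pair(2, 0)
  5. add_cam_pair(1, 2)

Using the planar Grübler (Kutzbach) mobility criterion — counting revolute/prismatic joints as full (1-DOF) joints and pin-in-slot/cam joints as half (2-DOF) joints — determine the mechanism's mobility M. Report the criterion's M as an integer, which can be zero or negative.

(L,J1,J2)=(1,0,0); link0 fixed
link1: (2,0,0)
P 1-0 [J1]: (2,1,0)
link2: (3,1,0)
C 2-0 [J2]: (3,1,1)
C 1-2 [J2]: (3,1,2)
Grübler: 3·2 − 2·1 − 2 = 2

M = 2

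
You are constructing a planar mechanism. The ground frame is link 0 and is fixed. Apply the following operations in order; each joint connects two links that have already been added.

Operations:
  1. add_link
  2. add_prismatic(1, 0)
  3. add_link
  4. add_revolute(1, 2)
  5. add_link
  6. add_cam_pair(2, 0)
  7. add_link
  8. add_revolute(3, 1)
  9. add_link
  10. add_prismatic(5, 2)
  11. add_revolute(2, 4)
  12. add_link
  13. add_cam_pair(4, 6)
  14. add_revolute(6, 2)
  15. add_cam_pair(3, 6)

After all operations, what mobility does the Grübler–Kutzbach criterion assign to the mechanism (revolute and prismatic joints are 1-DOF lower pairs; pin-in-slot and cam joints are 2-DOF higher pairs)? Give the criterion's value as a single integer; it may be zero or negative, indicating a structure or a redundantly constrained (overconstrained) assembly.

(L,J1,J2)=(1,0,0); link0 fixed
link1: (2,0,0)
P 1-0 [J1]: (2,1,0)
link2: (3,1,0)
R 1-2 [J1]: (3,2,0)
link3: (4,2,0)
C 2-0 [J2]: (4,2,1)
link4: (5,2,1)
R 3-1 [J1]: (5,3,1)
link5: (6,3,1)
P 5-2 [J1]: (6,4,1)
R 2-4 [J1]: (6,5,1)
link6: (7,5,1)
C 4-6 [J2]: (7,5,2)
R 6-2 [J1]: (7,6,2)
C 3-6 [J2]: (7,6,3)
Grübler: 3·6 − 2·6 − 3 = 3

M = 3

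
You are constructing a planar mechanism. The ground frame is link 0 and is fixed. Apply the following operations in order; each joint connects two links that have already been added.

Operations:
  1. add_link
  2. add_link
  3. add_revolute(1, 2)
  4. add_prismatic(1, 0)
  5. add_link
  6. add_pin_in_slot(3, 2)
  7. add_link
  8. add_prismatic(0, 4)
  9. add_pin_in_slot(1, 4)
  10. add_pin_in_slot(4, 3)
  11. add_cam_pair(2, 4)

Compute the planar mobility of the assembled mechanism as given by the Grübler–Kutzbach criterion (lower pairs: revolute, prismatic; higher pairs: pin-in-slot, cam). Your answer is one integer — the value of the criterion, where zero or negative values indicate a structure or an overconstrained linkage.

M = 2

(L,J1,J2)=(1,0,0); link0 fixed
link1: (2,0,0)
link2: (3,0,0)
R 1-2 [J1]: (3,1,0)
P 1-0 [J1]: (3,2,0)
link3: (4,2,0)
PS 3-2 [J2]: (4,2,1)
link4: (5,2,1)
P 0-4 [J1]: (5,3,1)
PS 1-4 [J2]: (5,3,2)
PS 4-3 [J2]: (5,3,3)
C 2-4 [J2]: (5,3,4)
Grübler: 3·4 − 2·3 − 4 = 2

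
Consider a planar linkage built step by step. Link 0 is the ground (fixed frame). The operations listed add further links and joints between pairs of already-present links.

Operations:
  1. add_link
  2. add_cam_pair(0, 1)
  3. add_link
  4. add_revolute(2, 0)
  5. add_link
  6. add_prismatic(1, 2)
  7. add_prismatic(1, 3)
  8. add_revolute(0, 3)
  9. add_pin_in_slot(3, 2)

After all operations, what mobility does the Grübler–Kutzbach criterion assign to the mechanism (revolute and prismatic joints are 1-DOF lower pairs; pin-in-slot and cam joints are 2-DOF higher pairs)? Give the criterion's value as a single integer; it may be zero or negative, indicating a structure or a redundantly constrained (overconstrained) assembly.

M = -1

ground; <1,0,0>
#1 <2,0,0>
C:0↔1 J2 <2,0,1>
#2 <3,0,1>
R:2↔0 J1 <3,1,1>
#3 <4,1,1>
P:1↔2 J1 <4,2,1>
P:1↔3 J1 <4,3,1>
R:0↔3 J1 <4,4,1>
PS:3↔2 J2 <4,4,2>
3×3 − 2×4 − 1×2 = -1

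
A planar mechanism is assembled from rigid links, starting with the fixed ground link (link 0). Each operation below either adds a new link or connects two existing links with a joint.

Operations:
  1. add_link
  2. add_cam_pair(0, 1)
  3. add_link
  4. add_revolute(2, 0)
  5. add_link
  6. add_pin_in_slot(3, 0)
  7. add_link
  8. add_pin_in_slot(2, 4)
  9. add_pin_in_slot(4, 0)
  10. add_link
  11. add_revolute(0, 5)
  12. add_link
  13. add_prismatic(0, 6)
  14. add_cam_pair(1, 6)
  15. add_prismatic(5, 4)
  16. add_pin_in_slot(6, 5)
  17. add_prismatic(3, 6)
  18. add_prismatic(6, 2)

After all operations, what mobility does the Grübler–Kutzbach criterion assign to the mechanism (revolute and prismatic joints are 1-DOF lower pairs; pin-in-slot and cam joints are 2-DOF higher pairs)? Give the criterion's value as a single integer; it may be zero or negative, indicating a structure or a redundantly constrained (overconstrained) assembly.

L=1 J1=0 J2=0
add link → L=2 J1=0 J2=0
C@0,1 dof=2 J2 → L=2 J1=0 J2=1
add link → L=3 J1=0 J2=1
R@2,0 dof=1 J1 → L=3 J1=1 J2=1
add link → L=4 J1=1 J2=1
PS@3,0 dof=2 J2 → L=4 J1=1 J2=2
add link → L=5 J1=1 J2=2
PS@2,4 dof=2 J2 → L=5 J1=1 J2=3
PS@4,0 dof=2 J2 → L=5 J1=1 J2=4
add link → L=6 J1=1 J2=4
R@0,5 dof=1 J1 → L=6 J1=2 J2=4
add link → L=7 J1=2 J2=4
P@0,6 dof=1 J1 → L=7 J1=3 J2=4
C@1,6 dof=2 J2 → L=7 J1=3 J2=5
P@5,4 dof=1 J1 → L=7 J1=4 J2=5
PS@6,5 dof=2 J2 → L=7 J1=4 J2=6
P@3,6 dof=1 J1 → L=7 J1=5 J2=6
P@6,2 dof=1 J1 → L=7 J1=6 J2=6
M=3(L−1)−2J1−J2=3·6−2·6−6=0

M = 0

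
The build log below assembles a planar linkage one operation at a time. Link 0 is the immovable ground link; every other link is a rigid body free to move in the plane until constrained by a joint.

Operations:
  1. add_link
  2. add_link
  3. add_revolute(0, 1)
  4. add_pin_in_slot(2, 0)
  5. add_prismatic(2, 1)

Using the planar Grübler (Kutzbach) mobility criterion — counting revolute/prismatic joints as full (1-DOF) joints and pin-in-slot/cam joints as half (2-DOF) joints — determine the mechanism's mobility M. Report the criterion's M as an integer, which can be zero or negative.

M = 1

L=1 J1=0 J2=0
add link → L=2 J1=0 J2=0
add link → L=3 J1=0 J2=0
R@0,1 dof=1 J1 → L=3 J1=1 J2=0
PS@2,0 dof=2 J2 → L=3 J1=1 J2=1
P@2,1 dof=1 J1 → L=3 J1=2 J2=1
M=3(L−1)−2J1−J2=3·2−2·2−1=1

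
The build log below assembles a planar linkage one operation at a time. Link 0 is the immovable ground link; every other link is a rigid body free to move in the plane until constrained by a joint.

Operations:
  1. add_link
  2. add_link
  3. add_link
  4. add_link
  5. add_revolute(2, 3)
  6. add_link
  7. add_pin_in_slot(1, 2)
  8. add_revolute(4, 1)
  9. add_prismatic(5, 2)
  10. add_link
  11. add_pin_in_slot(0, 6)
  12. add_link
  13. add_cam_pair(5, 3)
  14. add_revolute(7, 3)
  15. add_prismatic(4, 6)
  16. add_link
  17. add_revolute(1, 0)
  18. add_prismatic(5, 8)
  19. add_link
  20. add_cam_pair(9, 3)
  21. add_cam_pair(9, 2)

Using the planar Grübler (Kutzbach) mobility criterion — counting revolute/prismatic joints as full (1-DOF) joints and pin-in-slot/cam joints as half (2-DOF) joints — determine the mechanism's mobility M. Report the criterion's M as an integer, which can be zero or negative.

M = 8

[1;0;0] (link 0 is ground)
L+ [2;0;0]
L+ [3;0;0]
L+ [4;0;0]
L+ [5;0;0]
R(2,3)∈J1 [5;1;0]
L+ [6;1;0]
PS(1,2)∈J2 [6;1;1]
R(4,1)∈J1 [6;2;1]
P(5,2)∈J1 [6;3;1]
L+ [7;3;1]
PS(0,6)∈J2 [7;3;2]
L+ [8;3;2]
C(5,3)∈J2 [8;3;3]
R(7,3)∈J1 [8;4;3]
P(4,6)∈J1 [8;5;3]
L+ [9;5;3]
R(1,0)∈J1 [9;6;3]
P(5,8)∈J1 [9;7;3]
L+ [10;7;3]
C(9,3)∈J2 [10;7;4]
C(9,2)∈J2 [10;7;5]
mobility = 27 − 14 − 5 = 8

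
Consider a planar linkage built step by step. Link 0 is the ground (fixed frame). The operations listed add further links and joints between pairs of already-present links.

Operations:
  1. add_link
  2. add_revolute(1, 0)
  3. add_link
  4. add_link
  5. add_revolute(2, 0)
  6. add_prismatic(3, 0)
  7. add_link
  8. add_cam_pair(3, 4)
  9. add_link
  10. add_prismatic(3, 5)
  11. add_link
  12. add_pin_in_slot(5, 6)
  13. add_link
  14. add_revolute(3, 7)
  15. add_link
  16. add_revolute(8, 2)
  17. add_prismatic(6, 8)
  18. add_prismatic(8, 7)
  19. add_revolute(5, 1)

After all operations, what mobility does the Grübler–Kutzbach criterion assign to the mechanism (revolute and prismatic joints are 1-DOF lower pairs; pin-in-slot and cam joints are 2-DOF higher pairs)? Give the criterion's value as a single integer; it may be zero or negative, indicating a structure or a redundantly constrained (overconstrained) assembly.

M = 4

[1;0;0] (link 0 is ground)
L+ [2;0;0]
R(1,0)∈J1 [2;1;0]
L+ [3;1;0]
L+ [4;1;0]
R(2,0)∈J1 [4;2;0]
P(3,0)∈J1 [4;3;0]
L+ [5;3;0]
C(3,4)∈J2 [5;3;1]
L+ [6;3;1]
P(3,5)∈J1 [6;4;1]
L+ [7;4;1]
PS(5,6)∈J2 [7;4;2]
L+ [8;4;2]
R(3,7)∈J1 [8;5;2]
L+ [9;5;2]
R(8,2)∈J1 [9;6;2]
P(6,8)∈J1 [9;7;2]
P(8,7)∈J1 [9;8;2]
R(5,1)∈J1 [9;9;2]
mobility = 24 − 18 − 2 = 4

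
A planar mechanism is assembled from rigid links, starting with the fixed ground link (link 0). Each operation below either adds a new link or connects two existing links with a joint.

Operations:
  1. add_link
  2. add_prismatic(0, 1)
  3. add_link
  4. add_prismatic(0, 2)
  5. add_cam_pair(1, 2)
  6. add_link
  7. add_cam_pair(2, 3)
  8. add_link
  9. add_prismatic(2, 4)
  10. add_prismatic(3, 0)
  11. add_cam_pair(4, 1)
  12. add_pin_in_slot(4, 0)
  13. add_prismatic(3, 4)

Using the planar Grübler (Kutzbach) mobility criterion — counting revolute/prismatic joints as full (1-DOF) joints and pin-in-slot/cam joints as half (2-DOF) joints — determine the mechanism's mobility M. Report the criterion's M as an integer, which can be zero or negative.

M = -2

L=1 J1=0 J2=0
add link → L=2 J1=0 J2=0
P@0,1 dof=1 J1 → L=2 J1=1 J2=0
add link → L=3 J1=1 J2=0
P@0,2 dof=1 J1 → L=3 J1=2 J2=0
C@1,2 dof=2 J2 → L=3 J1=2 J2=1
add link → L=4 J1=2 J2=1
C@2,3 dof=2 J2 → L=4 J1=2 J2=2
add link → L=5 J1=2 J2=2
P@2,4 dof=1 J1 → L=5 J1=3 J2=2
P@3,0 dof=1 J1 → L=5 J1=4 J2=2
C@4,1 dof=2 J2 → L=5 J1=4 J2=3
PS@4,0 dof=2 J2 → L=5 J1=4 J2=4
P@3,4 dof=1 J1 → L=5 J1=5 J2=4
M=3(L−1)−2J1−J2=3·4−2·5−4=-2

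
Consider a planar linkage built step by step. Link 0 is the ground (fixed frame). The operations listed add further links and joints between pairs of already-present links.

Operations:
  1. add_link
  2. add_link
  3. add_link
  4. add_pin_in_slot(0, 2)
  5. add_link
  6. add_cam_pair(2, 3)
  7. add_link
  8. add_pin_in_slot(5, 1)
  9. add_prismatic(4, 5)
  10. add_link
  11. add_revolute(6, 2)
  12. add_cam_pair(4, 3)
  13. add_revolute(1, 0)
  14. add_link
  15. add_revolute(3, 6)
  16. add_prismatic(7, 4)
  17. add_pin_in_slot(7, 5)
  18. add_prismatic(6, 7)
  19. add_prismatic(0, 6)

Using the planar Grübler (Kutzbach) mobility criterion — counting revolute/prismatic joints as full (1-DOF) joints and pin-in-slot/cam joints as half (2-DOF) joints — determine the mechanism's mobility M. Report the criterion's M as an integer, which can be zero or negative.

L=1 J1=0 J2=0
add link → L=2 J1=0 J2=0
add link → L=3 J1=0 J2=0
add link → L=4 J1=0 J2=0
PS@0,2 dof=2 J2 → L=4 J1=0 J2=1
add link → L=5 J1=0 J2=1
C@2,3 dof=2 J2 → L=5 J1=0 J2=2
add link → L=6 J1=0 J2=2
PS@5,1 dof=2 J2 → L=6 J1=0 J2=3
P@4,5 dof=1 J1 → L=6 J1=1 J2=3
add link → L=7 J1=1 J2=3
R@6,2 dof=1 J1 → L=7 J1=2 J2=3
C@4,3 dof=2 J2 → L=7 J1=2 J2=4
R@1,0 dof=1 J1 → L=7 J1=3 J2=4
add link → L=8 J1=3 J2=4
R@3,6 dof=1 J1 → L=8 J1=4 J2=4
P@7,4 dof=1 J1 → L=8 J1=5 J2=4
PS@7,5 dof=2 J2 → L=8 J1=5 J2=5
P@6,7 dof=1 J1 → L=8 J1=6 J2=5
P@0,6 dof=1 J1 → L=8 J1=7 J2=5
M=3(L−1)−2J1−J2=3·7−2·7−5=2

M = 2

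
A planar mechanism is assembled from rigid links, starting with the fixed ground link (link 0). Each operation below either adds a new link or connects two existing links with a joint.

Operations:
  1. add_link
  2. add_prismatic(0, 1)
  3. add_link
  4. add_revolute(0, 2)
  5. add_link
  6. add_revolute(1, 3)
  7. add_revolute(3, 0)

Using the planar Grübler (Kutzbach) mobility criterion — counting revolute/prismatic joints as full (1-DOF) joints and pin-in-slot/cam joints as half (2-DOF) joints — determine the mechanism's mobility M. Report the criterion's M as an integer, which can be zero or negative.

M = 1

link 0 = ground. State L|J1|J2 = 1|0|0
+link1  2|0|0
P(0,1) f=1→J1  2|1|0
+link2  3|1|0
R(0,2) f=1→J1  3|2|0
+link3  4|2|0
R(1,3) f=1→J1  4|3|0
R(3,0) f=1→J1  4|4|0
M = 3(4−1)−2·4−0 = 9−8−0 = 1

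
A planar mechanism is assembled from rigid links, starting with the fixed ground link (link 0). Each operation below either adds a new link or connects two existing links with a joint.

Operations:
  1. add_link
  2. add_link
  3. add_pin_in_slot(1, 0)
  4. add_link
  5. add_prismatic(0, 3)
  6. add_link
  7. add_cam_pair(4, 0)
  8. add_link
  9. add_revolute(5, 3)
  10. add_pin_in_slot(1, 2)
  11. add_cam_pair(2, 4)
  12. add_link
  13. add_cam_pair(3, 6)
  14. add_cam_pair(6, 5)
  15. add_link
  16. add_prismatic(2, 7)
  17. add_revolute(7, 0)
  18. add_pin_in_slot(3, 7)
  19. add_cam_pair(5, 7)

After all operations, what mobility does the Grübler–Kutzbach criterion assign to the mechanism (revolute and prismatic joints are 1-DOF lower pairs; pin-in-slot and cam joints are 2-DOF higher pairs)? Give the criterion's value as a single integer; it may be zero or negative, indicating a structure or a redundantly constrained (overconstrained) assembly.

link 0 = ground. State L|J1|J2 = 1|0|0
+link1  2|0|0
+link2  3|0|0
PS(1,0) f=2→J2  3|0|1
+link3  4|0|1
P(0,3) f=1→J1  4|1|1
+link4  5|1|1
C(4,0) f=2→J2  5|1|2
+link5  6|1|2
R(5,3) f=1→J1  6|2|2
PS(1,2) f=2→J2  6|2|3
C(2,4) f=2→J2  6|2|4
+link6  7|2|4
C(3,6) f=2→J2  7|2|5
C(6,5) f=2→J2  7|2|6
+link7  8|2|6
P(2,7) f=1→J1  8|3|6
R(7,0) f=1→J1  8|4|6
PS(3,7) f=2→J2  8|4|7
C(5,7) f=2→J2  8|4|8
M = 3(8−1)−2·4−8 = 21−8−8 = 5

M = 5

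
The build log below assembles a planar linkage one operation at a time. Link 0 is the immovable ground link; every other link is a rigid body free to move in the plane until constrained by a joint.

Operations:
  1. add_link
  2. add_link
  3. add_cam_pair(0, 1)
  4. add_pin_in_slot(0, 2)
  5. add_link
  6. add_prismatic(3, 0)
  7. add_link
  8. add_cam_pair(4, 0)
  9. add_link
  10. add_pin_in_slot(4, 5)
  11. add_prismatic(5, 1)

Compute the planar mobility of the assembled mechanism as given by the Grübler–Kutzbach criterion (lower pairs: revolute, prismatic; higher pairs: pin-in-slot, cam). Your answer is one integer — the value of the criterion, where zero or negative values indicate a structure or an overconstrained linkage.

M = 7

[1;0;0] (link 0 is ground)
L+ [2;0;0]
L+ [3;0;0]
C(0,1)∈J2 [3;0;1]
PS(0,2)∈J2 [3;0;2]
L+ [4;0;2]
P(3,0)∈J1 [4;1;2]
L+ [5;1;2]
C(4,0)∈J2 [5;1;3]
L+ [6;1;3]
PS(4,5)∈J2 [6;1;4]
P(5,1)∈J1 [6;2;4]
mobility = 15 − 4 − 4 = 7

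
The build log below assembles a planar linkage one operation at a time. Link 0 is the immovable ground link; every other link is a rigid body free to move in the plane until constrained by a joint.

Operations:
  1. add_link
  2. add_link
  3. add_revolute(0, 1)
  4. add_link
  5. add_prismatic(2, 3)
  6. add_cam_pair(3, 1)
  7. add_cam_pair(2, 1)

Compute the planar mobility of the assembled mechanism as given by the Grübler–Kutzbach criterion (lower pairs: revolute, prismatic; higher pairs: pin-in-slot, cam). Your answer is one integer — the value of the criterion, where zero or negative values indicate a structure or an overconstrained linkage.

M = 3

[1;0;0] (link 0 is ground)
L+ [2;0;0]
L+ [3;0;0]
R(0,1)∈J1 [3;1;0]
L+ [4;1;0]
P(2,3)∈J1 [4;2;0]
C(3,1)∈J2 [4;2;1]
C(2,1)∈J2 [4;2;2]
mobility = 9 − 4 − 2 = 3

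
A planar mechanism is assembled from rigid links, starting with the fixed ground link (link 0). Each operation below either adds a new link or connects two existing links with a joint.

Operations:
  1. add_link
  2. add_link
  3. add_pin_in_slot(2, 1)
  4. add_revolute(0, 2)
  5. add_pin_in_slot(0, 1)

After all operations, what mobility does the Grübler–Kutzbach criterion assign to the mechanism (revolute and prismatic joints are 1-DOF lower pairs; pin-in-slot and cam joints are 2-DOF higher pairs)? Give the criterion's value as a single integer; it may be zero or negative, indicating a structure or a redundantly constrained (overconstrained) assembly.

M = 2

ground; <1,0,0>
#1 <2,0,0>
#2 <3,0,0>
PS:2↔1 J2 <3,0,1>
R:0↔2 J1 <3,1,1>
PS:0↔1 J2 <3,1,2>
3×2 − 2×1 − 1×2 = 2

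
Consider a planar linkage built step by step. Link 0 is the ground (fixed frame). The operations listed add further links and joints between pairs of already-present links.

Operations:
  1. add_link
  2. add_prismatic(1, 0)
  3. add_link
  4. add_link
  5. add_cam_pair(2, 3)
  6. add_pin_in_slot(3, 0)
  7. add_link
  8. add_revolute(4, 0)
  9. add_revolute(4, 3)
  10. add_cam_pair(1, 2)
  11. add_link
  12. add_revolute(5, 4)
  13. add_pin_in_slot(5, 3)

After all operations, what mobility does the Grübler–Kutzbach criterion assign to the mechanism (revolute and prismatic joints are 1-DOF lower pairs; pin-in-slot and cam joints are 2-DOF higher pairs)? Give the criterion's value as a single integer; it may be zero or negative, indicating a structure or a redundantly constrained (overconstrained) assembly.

M = 3

(L,J1,J2)=(1,0,0); link0 fixed
link1: (2,0,0)
P 1-0 [J1]: (2,1,0)
link2: (3,1,0)
link3: (4,1,0)
C 2-3 [J2]: (4,1,1)
PS 3-0 [J2]: (4,1,2)
link4: (5,1,2)
R 4-0 [J1]: (5,2,2)
R 4-3 [J1]: (5,3,2)
C 1-2 [J2]: (5,3,3)
link5: (6,3,3)
R 5-4 [J1]: (6,4,3)
PS 5-3 [J2]: (6,4,4)
Grübler: 3·5 − 2·4 − 4 = 3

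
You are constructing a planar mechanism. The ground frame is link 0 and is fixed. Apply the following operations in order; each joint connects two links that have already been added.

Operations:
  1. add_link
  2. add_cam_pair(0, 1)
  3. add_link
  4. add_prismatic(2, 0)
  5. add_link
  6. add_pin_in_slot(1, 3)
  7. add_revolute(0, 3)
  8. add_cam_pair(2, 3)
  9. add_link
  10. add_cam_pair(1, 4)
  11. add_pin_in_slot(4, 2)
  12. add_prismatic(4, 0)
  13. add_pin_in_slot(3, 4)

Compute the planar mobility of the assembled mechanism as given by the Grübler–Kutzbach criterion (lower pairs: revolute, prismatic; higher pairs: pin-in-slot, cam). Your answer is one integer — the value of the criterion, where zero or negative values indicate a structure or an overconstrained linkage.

M = 0

[1;0;0] (link 0 is ground)
L+ [2;0;0]
C(0,1)∈J2 [2;0;1]
L+ [3;0;1]
P(2,0)∈J1 [3;1;1]
L+ [4;1;1]
PS(1,3)∈J2 [4;1;2]
R(0,3)∈J1 [4;2;2]
C(2,3)∈J2 [4;2;3]
L+ [5;2;3]
C(1,4)∈J2 [5;2;4]
PS(4,2)∈J2 [5;2;5]
P(4,0)∈J1 [5;3;5]
PS(3,4)∈J2 [5;3;6]
mobility = 12 − 6 − 6 = 0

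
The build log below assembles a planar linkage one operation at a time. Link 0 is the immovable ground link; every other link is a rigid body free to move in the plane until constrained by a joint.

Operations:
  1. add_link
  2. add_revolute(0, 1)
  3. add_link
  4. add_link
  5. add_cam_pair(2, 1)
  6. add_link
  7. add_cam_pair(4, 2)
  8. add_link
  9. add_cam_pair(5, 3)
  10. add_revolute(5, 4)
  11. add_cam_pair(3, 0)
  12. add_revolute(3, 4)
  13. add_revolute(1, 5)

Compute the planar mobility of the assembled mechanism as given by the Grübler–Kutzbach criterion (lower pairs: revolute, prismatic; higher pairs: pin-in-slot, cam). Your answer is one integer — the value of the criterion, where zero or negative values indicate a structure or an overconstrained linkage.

M = 3

link 0 = ground. State L|J1|J2 = 1|0|0
+link1  2|0|0
R(0,1) f=1→J1  2|1|0
+link2  3|1|0
+link3  4|1|0
C(2,1) f=2→J2  4|1|1
+link4  5|1|1
C(4,2) f=2→J2  5|1|2
+link5  6|1|2
C(5,3) f=2→J2  6|1|3
R(5,4) f=1→J1  6|2|3
C(3,0) f=2→J2  6|2|4
R(3,4) f=1→J1  6|3|4
R(1,5) f=1→J1  6|4|4
M = 3(6−1)−2·4−4 = 15−8−4 = 3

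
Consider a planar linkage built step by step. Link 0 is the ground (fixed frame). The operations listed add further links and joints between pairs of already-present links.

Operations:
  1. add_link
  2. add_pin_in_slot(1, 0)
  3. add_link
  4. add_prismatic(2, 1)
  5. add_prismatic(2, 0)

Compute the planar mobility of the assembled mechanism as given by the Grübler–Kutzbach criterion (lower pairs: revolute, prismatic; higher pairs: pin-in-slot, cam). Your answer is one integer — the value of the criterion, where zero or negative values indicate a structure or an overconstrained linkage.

M = 1

[1;0;0] (link 0 is ground)
L+ [2;0;0]
PS(1,0)∈J2 [2;0;1]
L+ [3;0;1]
P(2,1)∈J1 [3;1;1]
P(2,0)∈J1 [3;2;1]
mobility = 6 − 4 − 1 = 1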